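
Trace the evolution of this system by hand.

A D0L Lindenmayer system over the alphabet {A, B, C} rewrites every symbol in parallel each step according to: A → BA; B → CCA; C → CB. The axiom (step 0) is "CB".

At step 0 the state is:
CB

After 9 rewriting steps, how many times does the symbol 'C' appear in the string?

gen 0: CB
gen 1: CBCCA
gen 2: CBCCACBCBBA
gen 3: CBCCACBCBBACBCCACBCCACCABA
gen 4: CBCCACBCBBACBCCACBCCACCABACBCCACBCBBACBCCACBCBBACBCBBACCABA
gen 5: CBCCACBCBBACBCCACBCCACCABACBCCACBCBBACBCCACBCBBACBCBBACCAB…ACCABACBCCACBCBBACBCCACBCCACCABACBCCACBCCACCABACBCBBACCABA  (len 137)
gen 6: CBCCACBCBBACBCCACBCCACCABACBCCACBCBBACBCCACBCBBACBCBBACCAB…BCCACBCBBACBCCACBCBBACBCBBACCABACBCCACBCCACCABACBCBBACCABA  (len 314)
gen 7: CBCCACBCBBACBCCACBCCACCABACBCCACBCBBACBCCACBCBBACBCBBACCAB…BCCACBCBBACBCCACBCBBACBCBBACCABACBCCACBCCACCABACBCBBACCABA  (len 725)
gen 8: CBCCACBCBBACBCCACBCCACCABACBCCACBCBBACBCCACBCBBACBCBBACCAB…BCCACBCBBACBCCACBCBBACBCBBACCABACBCCACBCCACCABACBCBBACCABA  (len 1667)
gen 9: CBCCACBCBBACBCCACBCCACCABACBCCACBCBBACBCCACBCBBACBCBBACCAB…BCCACBCBBACBCCACBCBBACBCBBACCABACBCCACBCCACCABACBCBBACCABA  (len 3842)

1789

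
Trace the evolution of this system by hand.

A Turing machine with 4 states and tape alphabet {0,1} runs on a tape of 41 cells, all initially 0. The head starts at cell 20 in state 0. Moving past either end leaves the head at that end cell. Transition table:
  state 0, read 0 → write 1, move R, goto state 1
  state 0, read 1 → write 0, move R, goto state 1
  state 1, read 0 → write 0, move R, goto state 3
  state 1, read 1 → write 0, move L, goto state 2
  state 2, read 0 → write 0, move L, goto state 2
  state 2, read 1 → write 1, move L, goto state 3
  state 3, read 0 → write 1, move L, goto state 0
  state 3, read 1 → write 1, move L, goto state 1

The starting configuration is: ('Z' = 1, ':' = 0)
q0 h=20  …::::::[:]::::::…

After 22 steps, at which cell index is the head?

20

step 0: q0 h=20  …::::::[:]::::::…
step 1: q1 h=21  …:::::Z[:]::::::…
step 2: q3 h=22  …::::Z:[:]::::::…
step 3: q0 h=21  …:::::Z[:]Z:::::…
step 4: q1 h=22  …::::ZZ[Z]::::::…
step 5: q2 h=21  …:::::Z[Z]::::::…
step 6: q3 h=20  …::::::[Z]Z:::::…
step 7: q1 h=19  …::::::[:]ZZ::::…
step 8: q3 h=20  …::::::[Z]Z:::::…
step 9: q1 h=19  …::::::[:]ZZ::::…
step 10: q3 h=20  …::::::[Z]Z:::::…
step 11: q1 h=19  …::::::[:]ZZ::::…
step 12: q3 h=20  …::::::[Z]Z:::::…
step 13: q1 h=19  …::::::[:]ZZ::::…
step 14: q3 h=20  …::::::[Z]Z:::::…
step 15: q1 h=19  …::::::[:]ZZ::::…
step 16: q3 h=20  …::::::[Z]Z:::::…
step 17: q1 h=19  …::::::[:]ZZ::::…
step 18: q3 h=20  …::::::[Z]Z:::::…
step 19: q1 h=19  …::::::[:]ZZ::::…
step 20: q3 h=20  …::::::[Z]Z:::::…
step 21: q1 h=19  …::::::[:]ZZ::::…
step 22: q3 h=20  …::::::[Z]Z:::::…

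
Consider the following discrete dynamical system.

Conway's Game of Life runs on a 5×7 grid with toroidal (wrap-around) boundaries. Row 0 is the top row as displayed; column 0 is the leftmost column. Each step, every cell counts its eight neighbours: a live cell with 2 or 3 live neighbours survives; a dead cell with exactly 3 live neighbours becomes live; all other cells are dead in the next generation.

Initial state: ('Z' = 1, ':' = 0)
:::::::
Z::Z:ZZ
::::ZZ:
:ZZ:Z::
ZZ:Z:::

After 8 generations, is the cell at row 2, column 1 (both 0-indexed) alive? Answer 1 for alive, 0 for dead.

k=0  :::::::
Z::Z:ZZ
::::ZZ:
:ZZ:Z::
ZZ:Z:::
k=1  :ZZ:Z::
:::::ZZ
ZZZ::::
ZZZ:ZZ:
ZZ:Z:::
k=2  :ZZZZZZ
:::Z:ZZ
::ZZZ::
::::Z::
:::::ZZ
k=3  ::ZZ:::
ZZ::::Z
::Z::::
::::Z::
Z:Z:::Z
k=4  ::ZZ:::
ZZ:Z:::
ZZ:::::
:Z:Z:::
:ZZ::::
k=5  Z::Z:::
Z::Z:::
:::::::
:::::::
:Z:::::
k=6  ZZZ::::
:::::::
:::::::
:::::::
:::::::
k=7  :Z:::::
:Z:::::
:::::::
:::::::
:Z:::::
k=8  ZZZ::::
:::::::
:::::::
:::::::
:::::::

0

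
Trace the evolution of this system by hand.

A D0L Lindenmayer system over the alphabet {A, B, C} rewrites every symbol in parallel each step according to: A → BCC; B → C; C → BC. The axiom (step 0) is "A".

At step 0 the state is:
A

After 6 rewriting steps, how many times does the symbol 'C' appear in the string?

21

gen 0: A
gen 1: BCC
gen 2: CBCBC
gen 3: BCCBCCBC
gen 4: CBCBCCBCBCCBC
gen 5: BCCBCCBCBCCBCCBCBCCBC
gen 6: CBCBCCBCBCCBCCBCBCCBCBCCBCCBCBCCBC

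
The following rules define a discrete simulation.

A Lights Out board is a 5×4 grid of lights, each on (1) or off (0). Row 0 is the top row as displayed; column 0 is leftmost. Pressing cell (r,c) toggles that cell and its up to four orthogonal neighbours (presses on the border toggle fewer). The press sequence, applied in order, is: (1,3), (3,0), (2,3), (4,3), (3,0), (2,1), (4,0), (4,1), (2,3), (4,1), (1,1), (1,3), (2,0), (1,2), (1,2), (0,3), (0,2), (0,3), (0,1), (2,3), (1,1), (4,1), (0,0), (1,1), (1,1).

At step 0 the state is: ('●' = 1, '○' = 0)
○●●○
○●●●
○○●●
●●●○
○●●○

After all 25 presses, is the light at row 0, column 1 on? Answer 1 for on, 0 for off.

0

k=0  ○●●○
○●●●
○○●●
●●●○
○●●○
k=1  ○●●●
○●○○
○○●○
●●●○
○●●○
k=2  ○●●●
○●○○
●○●○
○○●○
●●●○
k=3  ○●●●
○●○●
●○○●
○○●●
●●●○
k=4  ○●●●
○●○●
●○○●
○○●○
●●○●
k=5  ○●●●
○●○●
○○○●
●●●○
○●○●
k=6  ○●●●
○○○●
●●●●
●○●○
○●○●
k=7  ○●●●
○○○●
●●●●
○○●○
●○○●
k=8  ○●●●
○○○●
●●●●
○●●○
○●●●
k=9  ○●●●
○○○○
●●○○
○●●●
○●●●
k=10  ○●●●
○○○○
●●○○
○○●●
●○○●
k=11  ○○●●
●●●○
●○○○
○○●●
●○○●
k=12  ○○●○
●●○●
●○○●
○○●●
●○○●
k=13  ○○●○
○●○●
○●○●
●○●●
●○○●
k=14  ○○○○
○○●○
○●●●
●○●●
●○○●
k=15  ○○●○
○●○●
○●○●
●○●●
●○○●
k=16  ○○○●
○●○○
○●○●
●○●●
●○○●
k=17  ○●●○
○●●○
○●○●
●○●●
●○○●
k=18  ○●○●
○●●●
○●○●
●○●●
●○○●
k=19  ●○●●
○○●●
○●○●
●○●●
●○○●
k=20  ●○●●
○○●○
○●●○
●○●○
●○○●
k=21  ●●●●
●●○○
○○●○
●○●○
●○○●
k=22  ●●●●
●●○○
○○●○
●●●○
○●●●
k=23  ○○●●
○●○○
○○●○
●●●○
○●●●
k=24  ○●●●
●○●○
○●●○
●●●○
○●●●
k=25  ○○●●
○●○○
○○●○
●●●○
○●●●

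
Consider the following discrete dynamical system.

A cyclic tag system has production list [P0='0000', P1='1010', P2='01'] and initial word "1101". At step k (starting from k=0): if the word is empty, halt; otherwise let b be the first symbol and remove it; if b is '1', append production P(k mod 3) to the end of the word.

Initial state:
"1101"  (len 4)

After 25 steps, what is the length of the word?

7

gen 0: "1101"  (len 4)
gen 1: "1010000"  (len 7)
gen 2: "0100001010"  (len 10)
gen 3: "100001010"  (len 9)
gen 4: "000010100000"  (len 12)
gen 5: "00010100000"  (len 11)
gen 6: "0010100000"  (len 10)
gen 7: "010100000"  (len 9)
gen 8: "10100000"  (len 8)
gen 9: "010000001"  (len 9)
gen 10: "10000001"  (len 8)
gen 11: "00000011010"  (len 11)
gen 12: "0000011010"  (len 10)
gen 13: "000011010"  (len 9)
gen 14: "00011010"  (len 8)
gen 15: "0011010"  (len 7)
gen 16: "011010"  (len 6)
gen 17: "11010"  (len 5)
gen 18: "101001"  (len 6)
gen 19: "010010000"  (len 9)
gen 20: "10010000"  (len 8)
gen 21: "001000001"  (len 9)
gen 22: "01000001"  (len 8)
gen 23: "1000001"  (len 7)
gen 24: "00000101"  (len 8)
gen 25: "0000101"  (len 7)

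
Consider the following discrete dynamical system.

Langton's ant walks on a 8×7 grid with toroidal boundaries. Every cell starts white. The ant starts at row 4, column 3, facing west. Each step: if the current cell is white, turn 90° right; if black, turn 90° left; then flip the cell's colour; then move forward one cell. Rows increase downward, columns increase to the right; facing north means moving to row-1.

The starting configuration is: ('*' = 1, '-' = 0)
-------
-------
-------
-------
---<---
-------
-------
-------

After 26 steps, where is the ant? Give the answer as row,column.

5,6

[0] -------
-------
-------
-------
---<---
-------
-------
-------
[1] -------
-------
-------
---^---
---*---
-------
-------
-------
[2] -------
-------
-------
---*>--
---*---
-------
-------
-------
[3] -------
-------
-------
---**--
---*v--
-------
-------
-------
[4] -------
-------
-------
---**--
---<*--
-------
-------
-------
[5] -------
-------
-------
---**--
----*--
---v---
-------
-------
[6] -------
-------
-------
---**--
----*--
--<*---
-------
-------
[7] -------
-------
-------
---**--
--^-*--
--**---
-------
-------
[8] -------
-------
-------
---**--
--*>*--
--**---
-------
-------
[9] -------
-------
-------
---**--
--***--
--*v---
-------
-------
[10] -------
-------
-------
---**--
--***--
--*->--
-------
-------
[11] -------
-------
-------
---**--
--***--
--*-*--
----v--
-------
[12] -------
-------
-------
---**--
--***--
--*-*--
---<*--
-------
[13] -------
-------
-------
---**--
--***--
--*^*--
---**--
-------
[14] -------
-------
-------
---**--
--***--
--**>--
---**--
-------
[15] -------
-------
-------
---**--
--**^--
--**---
---**--
-------
[16] -------
-------
-------
---**--
--*<---
--**---
---**--
-------
[17] -------
-------
-------
---**--
--*----
--*v---
---**--
-------
[18] -------
-------
-------
---**--
--*----
--*->--
---**--
-------
[19] -------
-------
-------
---**--
--*----
--*-*--
---*v--
-------
[20] -------
-------
-------
---**--
--*----
--*-*--
---*->-
-------
[21] -------
-------
-------
---**--
--*----
--*-*--
---*-*-
-----v-
[22] -------
-------
-------
---**--
--*----
--*-*--
---*-*-
----<*-
[23] -------
-------
-------
---**--
--*----
--*-*--
---*^*-
----**-
[24] -------
-------
-------
---**--
--*----
--*-*--
---**>-
----**-
[25] -------
-------
-------
---**--
--*----
--*-*^-
---**--
----**-
[26] -------
-------
-------
---**--
--*----
--*-**>
---**--
----**-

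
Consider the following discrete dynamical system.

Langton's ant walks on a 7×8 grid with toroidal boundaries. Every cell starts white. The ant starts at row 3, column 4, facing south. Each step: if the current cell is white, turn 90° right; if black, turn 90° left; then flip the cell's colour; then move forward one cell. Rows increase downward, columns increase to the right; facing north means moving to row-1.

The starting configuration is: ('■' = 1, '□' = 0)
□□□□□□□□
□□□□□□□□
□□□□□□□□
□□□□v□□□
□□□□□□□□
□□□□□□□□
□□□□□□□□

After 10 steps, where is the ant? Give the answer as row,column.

step 0: □□□□□□□□
□□□□□□□□
□□□□□□□□
□□□□v□□□
□□□□□□□□
□□□□□□□□
□□□□□□□□
step 1: □□□□□□□□
□□□□□□□□
□□□□□□□□
□□□<■□□□
□□□□□□□□
□□□□□□□□
□□□□□□□□
step 2: □□□□□□□□
□□□□□□□□
□□□^□□□□
□□□■■□□□
□□□□□□□□
□□□□□□□□
□□□□□□□□
step 3: □□□□□□□□
□□□□□□□□
□□□■>□□□
□□□■■□□□
□□□□□□□□
□□□□□□□□
□□□□□□□□
step 4: □□□□□□□□
□□□□□□□□
□□□■■□□□
□□□■v□□□
□□□□□□□□
□□□□□□□□
□□□□□□□□
step 5: □□□□□□□□
□□□□□□□□
□□□■■□□□
□□□■□>□□
□□□□□□□□
□□□□□□□□
□□□□□□□□
step 6: □□□□□□□□
□□□□□□□□
□□□■■□□□
□□□■□■□□
□□□□□v□□
□□□□□□□□
□□□□□□□□
step 7: □□□□□□□□
□□□□□□□□
□□□■■□□□
□□□■□■□□
□□□□<■□□
□□□□□□□□
□□□□□□□□
step 8: □□□□□□□□
□□□□□□□□
□□□■■□□□
□□□■^■□□
□□□□■■□□
□□□□□□□□
□□□□□□□□
step 9: □□□□□□□□
□□□□□□□□
□□□■■□□□
□□□■■>□□
□□□□■■□□
□□□□□□□□
□□□□□□□□
step 10: □□□□□□□□
□□□□□□□□
□□□■■^□□
□□□■■□□□
□□□□■■□□
□□□□□□□□
□□□□□□□□

2,5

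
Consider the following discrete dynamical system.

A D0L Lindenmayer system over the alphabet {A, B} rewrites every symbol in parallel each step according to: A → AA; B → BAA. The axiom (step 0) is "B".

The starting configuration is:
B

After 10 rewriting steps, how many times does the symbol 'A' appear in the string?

gen 0: B
gen 1: BAA
gen 2: BAAAAAA
gen 3: BAAAAAAAAAAAAAA
gen 4: BAAAAAAAAAAAAAAAAAAAAAAAAAAAAAA
gen 5: BAAAAAAAAAAAAAAAAAAAAAAAAAAAAAAAAAAAAAAAAAAAAAAAAAAAAAAAAAAAAAA
gen 6: BAAAAAAAAAAAAAAAAAAAAAAAAAAAAAAAAAAAAAAAAAAAAAAAAAAAAAAAAA…AAAAAAAAAAAAAAAAAAAAAAAAAAAAAAAAAAAAAAAAAAAAAAAAAAAAAAAAAA  (len 127)
gen 7: BAAAAAAAAAAAAAAAAAAAAAAAAAAAAAAAAAAAAAAAAAAAAAAAAAAAAAAAAA…AAAAAAAAAAAAAAAAAAAAAAAAAAAAAAAAAAAAAAAAAAAAAAAAAAAAAAAAAA  (len 255)
gen 8: BAAAAAAAAAAAAAAAAAAAAAAAAAAAAAAAAAAAAAAAAAAAAAAAAAAAAAAAAA…AAAAAAAAAAAAAAAAAAAAAAAAAAAAAAAAAAAAAAAAAAAAAAAAAAAAAAAAAA  (len 511)
gen 9: BAAAAAAAAAAAAAAAAAAAAAAAAAAAAAAAAAAAAAAAAAAAAAAAAAAAAAAAAA…AAAAAAAAAAAAAAAAAAAAAAAAAAAAAAAAAAAAAAAAAAAAAAAAAAAAAAAAAA  (len 1023)
gen 10: BAAAAAAAAAAAAAAAAAAAAAAAAAAAAAAAAAAAAAAAAAAAAAAAAAAAAAAAAA…AAAAAAAAAAAAAAAAAAAAAAAAAAAAAAAAAAAAAAAAAAAAAAAAAAAAAAAAAA  (len 2047)

2046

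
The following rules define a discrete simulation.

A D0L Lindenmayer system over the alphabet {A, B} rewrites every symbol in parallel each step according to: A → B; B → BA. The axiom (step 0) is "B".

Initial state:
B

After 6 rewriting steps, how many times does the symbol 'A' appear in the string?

0) B
1) BA
2) BAB
3) BABBA
4) BABBABAB
5) BABBABABBABBA
6) BABBABABBABBABABBABAB

8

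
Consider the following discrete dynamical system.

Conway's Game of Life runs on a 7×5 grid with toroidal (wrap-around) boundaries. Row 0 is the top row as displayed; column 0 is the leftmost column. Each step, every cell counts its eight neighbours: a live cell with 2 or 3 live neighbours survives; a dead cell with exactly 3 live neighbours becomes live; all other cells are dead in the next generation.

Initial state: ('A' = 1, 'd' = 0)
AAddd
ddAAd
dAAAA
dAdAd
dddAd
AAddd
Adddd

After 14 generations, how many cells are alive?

gen 0: AAddd
ddAAd
dAAAA
dAdAd
dddAd
AAddd
Adddd
gen 1: AAAdA
ddddd
AAddA
AAddd
AAddA
AAddA
ddddA
gen 2: AAdAA
ddAAd
dAddA
ddAdd
ddAdd
dAdAd
ddAdd
gen 3: AAddA
ddddd
dAddd
dAAAd
dAAAd
dAdAd
ddddd
gen 4: Adddd
dAddd
dAddd
AddAd
AdddA
dAdAd
dAAdA
gen 5: AdAdd
AAddd
AAAdd
AAddd
AAAAd
dAdAd
dAAAA
gen 6: ddddd
ddddA
ddAdA
dddAd
dddAd
ddddd
ddddA
gen 7: ddddd
dddAd
ddddA
ddAAA
ddddd
ddddd
ddddd
gen 8: ddddd
ddddd
ddAdA
dddAA
dddAd
ddddd
ddddd
gen 9: ddddd
ddddd
ddddA
ddAdA
dddAA
ddddd
ddddd
gen 10: ddddd
ddddd
dddAd
AdddA
dddAA
ddddd
ddddd
gen 11: ddddd
ddddd
ddddA
Adddd
AddAA
ddddd
ddddd
gen 12: ddddd
ddddd
ddddd
AddAd
AdddA
ddddA
ddddd
gen 13: ddddd
ddddd
ddddd
Adddd
AddAd
AdddA
ddddd
gen 14: ddddd
ddddd
ddddd
ddddA
AAddd
AdddA
ddddd

5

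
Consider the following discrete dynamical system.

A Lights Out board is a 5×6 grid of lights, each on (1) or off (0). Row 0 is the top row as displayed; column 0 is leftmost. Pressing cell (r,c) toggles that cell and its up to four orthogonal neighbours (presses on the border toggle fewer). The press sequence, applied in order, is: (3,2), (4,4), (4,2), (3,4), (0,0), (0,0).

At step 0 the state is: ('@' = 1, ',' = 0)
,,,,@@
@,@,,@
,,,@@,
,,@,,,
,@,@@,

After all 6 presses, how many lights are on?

13

k=0  ,,,,@@
@,@,,@
,,,@@,
,,@,,,
,@,@@,
k=1  ,,,,@@
@,@,,@
,,@@@,
,@,@,,
,@@@@,
k=2  ,,,,@@
@,@,,@
,,@@@,
,@,@@,
,@@,,@
k=3  ,,,,@@
@,@,,@
,,@@@,
,@@@@,
,,,@,@
k=4  ,,,,@@
@,@,,@
,,@@,,
,@@,,@
,,,@@@
k=5  @@,,@@
,,@,,@
,,@@,,
,@@,,@
,,,@@@
k=6  ,,,,@@
@,@,,@
,,@@,,
,@@,,@
,,,@@@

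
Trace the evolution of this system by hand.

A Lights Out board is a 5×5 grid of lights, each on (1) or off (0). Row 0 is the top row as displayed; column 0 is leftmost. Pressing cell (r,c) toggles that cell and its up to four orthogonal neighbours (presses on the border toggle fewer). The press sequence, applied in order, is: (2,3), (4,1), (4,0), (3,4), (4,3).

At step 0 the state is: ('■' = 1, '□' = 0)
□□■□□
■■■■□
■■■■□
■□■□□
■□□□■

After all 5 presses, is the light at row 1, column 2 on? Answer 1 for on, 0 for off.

gen 0: □□■□□
■■■■□
■■■■□
■□■□□
■□□□■
gen 1: □□■□□
■■■□□
■■□□■
■□■■□
■□□□■
gen 2: □□■□□
■■■□□
■■□□■
■■■■□
□■■□■
gen 3: □□■□□
■■■□□
■■□□■
□■■■□
■□■□■
gen 4: □□■□□
■■■□□
■■□□□
□■■□■
■□■□□
gen 5: □□■□□
■■■□□
■■□□□
□■■■■
■□□■■

1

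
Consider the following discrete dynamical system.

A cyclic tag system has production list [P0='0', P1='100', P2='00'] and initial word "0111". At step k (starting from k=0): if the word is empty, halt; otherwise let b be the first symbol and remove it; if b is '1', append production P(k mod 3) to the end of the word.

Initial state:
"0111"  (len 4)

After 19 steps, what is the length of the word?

k=0  "0111"  (len 4)
k=1  "111"  (len 3)
k=2  "11100"  (len 5)
k=3  "110000"  (len 6)
k=4  "100000"  (len 6)
k=5  "00000100"  (len 8)
k=6  "0000100"  (len 7)
k=7  "000100"  (len 6)
k=8  "00100"  (len 5)
k=9  "0100"  (len 4)
k=10  "100"  (len 3)
k=11  "00100"  (len 5)
k=12  "0100"  (len 4)
k=13  "100"  (len 3)
k=14  "00100"  (len 5)
k=15  "0100"  (len 4)
k=16  "100"  (len 3)
k=17  "00100"  (len 5)
k=18  "0100"  (len 4)
k=19  "100"  (len 3)

3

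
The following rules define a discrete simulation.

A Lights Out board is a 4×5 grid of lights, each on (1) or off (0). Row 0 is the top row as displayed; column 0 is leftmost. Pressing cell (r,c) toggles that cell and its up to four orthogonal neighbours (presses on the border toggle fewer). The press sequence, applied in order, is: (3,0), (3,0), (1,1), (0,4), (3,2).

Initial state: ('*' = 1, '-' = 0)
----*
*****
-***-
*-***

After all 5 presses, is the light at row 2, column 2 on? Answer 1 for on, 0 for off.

[0] ----*
*****
-***-
*-***
[1] ----*
*****
****-
-****
[2] ----*
*****
-***-
*-***
[3] -*--*
---**
--**-
*-***
[4] -*-*-
---*-
--**-
*-***
[5] -*-*-
---*-
---*-
**--*

0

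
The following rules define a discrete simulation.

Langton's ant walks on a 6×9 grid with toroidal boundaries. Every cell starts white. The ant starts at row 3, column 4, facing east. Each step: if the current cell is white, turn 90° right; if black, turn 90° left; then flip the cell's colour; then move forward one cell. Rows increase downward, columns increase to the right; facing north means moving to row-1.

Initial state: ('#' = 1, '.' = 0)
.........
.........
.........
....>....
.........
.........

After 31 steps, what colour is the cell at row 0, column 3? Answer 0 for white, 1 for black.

1

[0] .........
.........
.........
....>....
.........
.........
[1] .........
.........
.........
....#....
....v....
.........
[2] .........
.........
.........
....#....
...<#....
.........
[3] .........
.........
.........
...^#....
...##....
.........
[4] .........
.........
.........
...#>....
...##....
.........
[5] .........
.........
....^....
...#.....
...##....
.........
[6] .........
.........
....#>...
...#.....
...##....
.........
[7] .........
.........
....##...
...#.v...
...##....
.........
[8] .........
.........
....##...
...#<#...
...##....
.........
[9] .........
.........
....^#...
...###...
...##....
.........
[10] .........
.........
...<.#...
...###...
...##....
.........
[11] .........
...^.....
...#.#...
...###...
...##....
.........
[12] .........
...#>....
...#.#...
...###...
...##....
.........
[13] .........
...##....
...#v#...
...###...
...##....
.........
[14] .........
...##....
...<##...
...###...
...##....
.........
[15] .........
...##....
....##...
...v##...
...##....
.........
[16] .........
...##....
....##...
....>#...
...##....
.........
[17] .........
...##....
....^#...
.....#...
...##....
.........
[18] .........
...##....
...<.#...
.....#...
...##....
.........
[19] .........
...^#....
...#.#...
.....#...
...##....
.........
[20] .........
..<.#....
...#.#...
.....#...
...##....
.........
[21] ..^......
..#.#....
...#.#...
.....#...
...##....
.........
[22] ..#>.....
..#.#....
...#.#...
.....#...
...##....
.........
[23] ..##.....
..#v#....
...#.#...
.....#...
...##....
.........
[24] ..##.....
..<##....
...#.#...
.....#...
...##....
.........
[25] ..##.....
...##....
..v#.#...
.....#...
...##....
.........
[26] ..##.....
...##....
.<##.#...
.....#...
...##....
.........
[27] ..##.....
.^.##....
.###.#...
.....#...
...##....
.........
[28] ..##.....
.#>##....
.###.#...
.....#...
...##....
.........
[29] ..##.....
.####....
.#v#.#...
.....#...
...##....
.........
[30] ..##.....
.####....
.#.>.#...
.....#...
...##....
.........
[31] ..##.....
.##^#....
.#...#...
.....#...
...##....
.........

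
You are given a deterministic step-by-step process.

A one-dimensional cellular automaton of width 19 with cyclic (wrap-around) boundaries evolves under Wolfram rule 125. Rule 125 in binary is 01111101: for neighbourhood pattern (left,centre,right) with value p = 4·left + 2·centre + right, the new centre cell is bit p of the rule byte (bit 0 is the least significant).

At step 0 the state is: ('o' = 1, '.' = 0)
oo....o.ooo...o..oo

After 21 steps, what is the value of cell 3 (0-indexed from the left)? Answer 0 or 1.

t=0: oo....o.ooo...o..oo
t=1: .oooo.ooo.ooo.oo.o.
t=2: .o..ooo.ooo.ooooooo
t=3: ooo.o.ooo.ooo.....o
t=4: ..ooooo.ooo.ooooo.o
t=5: o.o...ooo.ooo...ooo
t=6: ooooo.o.ooo.ooo.o..
t=7: o...ooooo.ooo.oooo.
t=8: ooo.o...ooo.ooo..oo
t=9: ..ooooo.o.ooo.oo.o.
t=10: o.o...ooooo.ooooooo
t=11: ooooo.o...ooo......
t=12: o...ooooo.o.oooooo.
t=13: ooo.o...ooooo....oo
t=14: ..ooooo.o...oooo.o.
t=15: o.o...ooooo.o..oooo
t=16: ooooo.o...oooo.o...
t=17: o...ooooo.o..ooooo.
t=18: ooo.o...oooo.o...oo
t=19: ..ooooo.o..ooooo.o.
t=20: o.o...oooo.o...oooo
t=21: ooooo.o..ooooo.o...

1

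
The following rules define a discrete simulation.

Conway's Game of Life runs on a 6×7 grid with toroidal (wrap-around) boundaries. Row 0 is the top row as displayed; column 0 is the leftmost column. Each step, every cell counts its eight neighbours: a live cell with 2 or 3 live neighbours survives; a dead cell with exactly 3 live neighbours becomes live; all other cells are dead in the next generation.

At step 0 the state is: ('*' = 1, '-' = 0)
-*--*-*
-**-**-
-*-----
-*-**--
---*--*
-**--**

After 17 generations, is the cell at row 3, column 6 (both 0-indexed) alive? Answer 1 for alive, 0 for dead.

0

t=0: -*--*-*
-**-**-
-*-----
-*-**--
---*--*
-**--**
t=1: ----*-*
-*****-
**---*-
*--**--
-*-*--*
-****-*
t=2: ------*
-***---
*----*-
---***-
-*----*
-*--*-*
t=3: -*-*-*-
***---*
-*---**
*---**-
--**--*
------*
t=4: -*---*-
----*--
--*-*--
*****--
*--**-*
*--****
t=5: *--*---
---***-
--*-**-
*-----*
-------
-***---
t=6: -*-----
--*--**
-------
-----**
***----
-***---
t=7: **-*---
-------
-------
**----*
*--*--*
---*---
t=8: --*----
-------
*------
-*----*
-**---*
-*-**-*
t=9: --**---
-------
*------
-**---*
-*-*--*
-*-*-*-
t=10: --***--
-------
**-----
-**---*
-*-****
**-*---
t=11: -****--
-***---
***----
---**-*
---****
**----*
t=12: ----*--
----*--
*---*--
-*----*
--**---
-*----*
t=13: -----*-
---***-
*----*-
****---
-**----
--**---
t=14: --*--*-
-----*-
*----*-
*--*--*
*------
-***---
t=15: -****--
----**-
*---**-
**-----
*--*--*
-***---
t=16: -*---*-
-**---*
**--**-
-*--**-
---*--*
-------
t=17: ***----
--*-*-*
---**--
-***---
----**-
-------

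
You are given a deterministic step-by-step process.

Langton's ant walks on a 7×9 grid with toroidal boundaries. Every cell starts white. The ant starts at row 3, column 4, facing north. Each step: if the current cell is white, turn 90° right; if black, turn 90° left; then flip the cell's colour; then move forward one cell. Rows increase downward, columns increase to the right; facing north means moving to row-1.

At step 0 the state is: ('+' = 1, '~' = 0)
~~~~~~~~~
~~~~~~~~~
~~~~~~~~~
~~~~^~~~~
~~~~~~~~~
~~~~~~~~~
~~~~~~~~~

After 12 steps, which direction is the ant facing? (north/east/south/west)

t=0: ~~~~~~~~~
~~~~~~~~~
~~~~~~~~~
~~~~^~~~~
~~~~~~~~~
~~~~~~~~~
~~~~~~~~~
t=1: ~~~~~~~~~
~~~~~~~~~
~~~~~~~~~
~~~~+>~~~
~~~~~~~~~
~~~~~~~~~
~~~~~~~~~
t=2: ~~~~~~~~~
~~~~~~~~~
~~~~~~~~~
~~~~++~~~
~~~~~v~~~
~~~~~~~~~
~~~~~~~~~
t=3: ~~~~~~~~~
~~~~~~~~~
~~~~~~~~~
~~~~++~~~
~~~~<+~~~
~~~~~~~~~
~~~~~~~~~
t=4: ~~~~~~~~~
~~~~~~~~~
~~~~~~~~~
~~~~^+~~~
~~~~++~~~
~~~~~~~~~
~~~~~~~~~
t=5: ~~~~~~~~~
~~~~~~~~~
~~~~~~~~~
~~~<~+~~~
~~~~++~~~
~~~~~~~~~
~~~~~~~~~
t=6: ~~~~~~~~~
~~~~~~~~~
~~~^~~~~~
~~~+~+~~~
~~~~++~~~
~~~~~~~~~
~~~~~~~~~
t=7: ~~~~~~~~~
~~~~~~~~~
~~~+>~~~~
~~~+~+~~~
~~~~++~~~
~~~~~~~~~
~~~~~~~~~
t=8: ~~~~~~~~~
~~~~~~~~~
~~~++~~~~
~~~+v+~~~
~~~~++~~~
~~~~~~~~~
~~~~~~~~~
t=9: ~~~~~~~~~
~~~~~~~~~
~~~++~~~~
~~~<++~~~
~~~~++~~~
~~~~~~~~~
~~~~~~~~~
t=10: ~~~~~~~~~
~~~~~~~~~
~~~++~~~~
~~~~++~~~
~~~v++~~~
~~~~~~~~~
~~~~~~~~~
t=11: ~~~~~~~~~
~~~~~~~~~
~~~++~~~~
~~~~++~~~
~~<+++~~~
~~~~~~~~~
~~~~~~~~~
t=12: ~~~~~~~~~
~~~~~~~~~
~~~++~~~~
~~^~++~~~
~~++++~~~
~~~~~~~~~
~~~~~~~~~

north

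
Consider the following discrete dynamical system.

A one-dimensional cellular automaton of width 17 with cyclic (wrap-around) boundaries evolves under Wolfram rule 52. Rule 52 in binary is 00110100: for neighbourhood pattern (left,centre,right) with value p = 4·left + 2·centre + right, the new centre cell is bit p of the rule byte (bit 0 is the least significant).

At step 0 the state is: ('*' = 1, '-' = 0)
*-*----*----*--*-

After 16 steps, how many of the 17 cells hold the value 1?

3

0) *-*----*----*--*-
1) ****---**---**-**
2) ----*----*----*--
3) ----**---**---**-
4) ------*----*----*
5) *-----**---**---*
6) -*------*----*---
7) -**-----**---**--
8) ---*------*----*-
9) ---**-----**---**
10) *----*------*----
11) **---**-----**---
12) --*----*------*--
13) --**---**-----**-
14) ----*----*------*
15) *---**---**-----*
16) -*----*----*-----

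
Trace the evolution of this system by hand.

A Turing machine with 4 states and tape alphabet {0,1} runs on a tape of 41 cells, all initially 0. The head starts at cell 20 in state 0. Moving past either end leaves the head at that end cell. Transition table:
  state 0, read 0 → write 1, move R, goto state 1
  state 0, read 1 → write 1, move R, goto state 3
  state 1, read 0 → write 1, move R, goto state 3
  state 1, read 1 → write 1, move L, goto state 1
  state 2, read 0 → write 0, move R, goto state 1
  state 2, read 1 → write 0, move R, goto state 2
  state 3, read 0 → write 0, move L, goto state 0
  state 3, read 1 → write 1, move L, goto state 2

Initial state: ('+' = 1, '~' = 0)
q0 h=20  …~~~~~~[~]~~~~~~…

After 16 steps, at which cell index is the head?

0) q0 h=20  …~~~~~~[~]~~~~~~…
1) q1 h=21  …~~~~~+[~]~~~~~~…
2) q3 h=22  …~~~~++[~]~~~~~~…
3) q0 h=21  …~~~~~+[+]~~~~~~…
4) q3 h=22  …~~~~++[~]~~~~~~…
5) q0 h=21  …~~~~~+[+]~~~~~~…
6) q3 h=22  …~~~~++[~]~~~~~~…
7) q0 h=21  …~~~~~+[+]~~~~~~…
8) q3 h=22  …~~~~++[~]~~~~~~…
9) q0 h=21  …~~~~~+[+]~~~~~~…
10) q3 h=22  …~~~~++[~]~~~~~~…
11) q0 h=21  …~~~~~+[+]~~~~~~…
12) q3 h=22  …~~~~++[~]~~~~~~…
13) q0 h=21  …~~~~~+[+]~~~~~~…
14) q3 h=22  …~~~~++[~]~~~~~~…
15) q0 h=21  …~~~~~+[+]~~~~~~…
16) q3 h=22  …~~~~++[~]~~~~~~…

22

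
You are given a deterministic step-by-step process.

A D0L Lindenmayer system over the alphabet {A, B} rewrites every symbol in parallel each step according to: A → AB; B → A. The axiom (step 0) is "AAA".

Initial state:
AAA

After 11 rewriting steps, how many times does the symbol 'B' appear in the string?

267

k=0  AAA
k=1  ABABAB
k=2  ABAABAABA
k=3  ABAABABAABABAAB
k=4  ABAABABAABAABABAABAABABA
k=5  ABAABABAABAABABAABABAABAABABAABABAABAAB
k=6  ABAABABAABAABABAABABAABAABABAABAABABAABABAABAABABAABAABABAABABA
k=7  ABAABABAABAABABAABABAABAABABAABAABABAABABAABAABABAABABAABAABABAABAABABAABABAABAABABAABABAABAABABAABAAB
k=8  ABAABABAABAABABAABABAABAABABAABAABABAABABAABAABABAABABAABA…ABAABAABABAABAABABAABABAABAABABAABAABABAABABAABAABABAABABA  (len 165)
k=9  ABAABABAABAABABAABABAABAABABAABAABABAABABAABAABABAABABAABA…AABABAABABAABAABABAABABAABAABABAABAABABAABABAABAABABAABAAB  (len 267)
k=10  ABAABABAABAABABAABABAABAABABAABAABABAABABAABAABABAABABAABA…AABABAABABAABAABABAABABAABAABABAABAABABAABABAABAABABAABABA  (len 432)
k=11  ABAABABAABAABABAABABAABAABABAABAABABAABABAABAABABAABABAABA…AABABAABABAABAABABAABABAABAABABAABAABABAABABAABAABABAABAAB  (len 699)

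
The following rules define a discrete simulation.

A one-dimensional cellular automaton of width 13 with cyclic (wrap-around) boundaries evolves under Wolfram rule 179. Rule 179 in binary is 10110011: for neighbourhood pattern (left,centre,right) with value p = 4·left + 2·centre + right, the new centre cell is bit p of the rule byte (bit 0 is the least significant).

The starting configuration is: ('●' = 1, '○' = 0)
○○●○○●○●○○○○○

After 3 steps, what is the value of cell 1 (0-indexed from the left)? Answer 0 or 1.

1

t=0: ○○●○○●○●○○○○○
t=1: ●●○●●○●○●●●●●
t=2: ●○●○○●○●○●●●●
t=3: ○●○●●○●○●○●●●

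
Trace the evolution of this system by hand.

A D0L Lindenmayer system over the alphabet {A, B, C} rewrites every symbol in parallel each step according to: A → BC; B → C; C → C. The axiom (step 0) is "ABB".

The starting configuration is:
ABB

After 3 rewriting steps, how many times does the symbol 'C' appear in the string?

4

0) ABB
1) BCCC
2) CCCC
3) CCCC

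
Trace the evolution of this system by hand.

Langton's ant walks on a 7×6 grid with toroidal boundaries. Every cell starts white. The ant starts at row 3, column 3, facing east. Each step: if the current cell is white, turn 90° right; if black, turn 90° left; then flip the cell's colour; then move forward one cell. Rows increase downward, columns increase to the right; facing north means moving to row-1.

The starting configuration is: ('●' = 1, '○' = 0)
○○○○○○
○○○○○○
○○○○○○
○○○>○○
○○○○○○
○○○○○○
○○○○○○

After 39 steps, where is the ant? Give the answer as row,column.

3,0

[0] ○○○○○○
○○○○○○
○○○○○○
○○○>○○
○○○○○○
○○○○○○
○○○○○○
[1] ○○○○○○
○○○○○○
○○○○○○
○○○●○○
○○○v○○
○○○○○○
○○○○○○
[2] ○○○○○○
○○○○○○
○○○○○○
○○○●○○
○○<●○○
○○○○○○
○○○○○○
[3] ○○○○○○
○○○○○○
○○○○○○
○○^●○○
○○●●○○
○○○○○○
○○○○○○
[4] ○○○○○○
○○○○○○
○○○○○○
○○●>○○
○○●●○○
○○○○○○
○○○○○○
[5] ○○○○○○
○○○○○○
○○○^○○
○○●○○○
○○●●○○
○○○○○○
○○○○○○
[6] ○○○○○○
○○○○○○
○○○●>○
○○●○○○
○○●●○○
○○○○○○
○○○○○○
[7] ○○○○○○
○○○○○○
○○○●●○
○○●○v○
○○●●○○
○○○○○○
○○○○○○
[8] ○○○○○○
○○○○○○
○○○●●○
○○●<●○
○○●●○○
○○○○○○
○○○○○○
[9] ○○○○○○
○○○○○○
○○○^●○
○○●●●○
○○●●○○
○○○○○○
○○○○○○
[10] ○○○○○○
○○○○○○
○○<○●○
○○●●●○
○○●●○○
○○○○○○
○○○○○○
[11] ○○○○○○
○○^○○○
○○●○●○
○○●●●○
○○●●○○
○○○○○○
○○○○○○
[12] ○○○○○○
○○●>○○
○○●○●○
○○●●●○
○○●●○○
○○○○○○
○○○○○○
[13] ○○○○○○
○○●●○○
○○●v●○
○○●●●○
○○●●○○
○○○○○○
○○○○○○
[14] ○○○○○○
○○●●○○
○○<●●○
○○●●●○
○○●●○○
○○○○○○
○○○○○○
[15] ○○○○○○
○○●●○○
○○○●●○
○○v●●○
○○●●○○
○○○○○○
○○○○○○
[16] ○○○○○○
○○●●○○
○○○●●○
○○○>●○
○○●●○○
○○○○○○
○○○○○○
[17] ○○○○○○
○○●●○○
○○○^●○
○○○○●○
○○●●○○
○○○○○○
○○○○○○
[18] ○○○○○○
○○●●○○
○○<○●○
○○○○●○
○○●●○○
○○○○○○
○○○○○○
[19] ○○○○○○
○○^●○○
○○●○●○
○○○○●○
○○●●○○
○○○○○○
○○○○○○
[20] ○○○○○○
○<○●○○
○○●○●○
○○○○●○
○○●●○○
○○○○○○
○○○○○○
[21] ○^○○○○
○●○●○○
○○●○●○
○○○○●○
○○●●○○
○○○○○○
○○○○○○
[22] ○●>○○○
○●○●○○
○○●○●○
○○○○●○
○○●●○○
○○○○○○
○○○○○○
[23] ○●●○○○
○●v●○○
○○●○●○
○○○○●○
○○●●○○
○○○○○○
○○○○○○
[24] ○●●○○○
○<●●○○
○○●○●○
○○○○●○
○○●●○○
○○○○○○
○○○○○○
[25] ○●●○○○
○○●●○○
○v●○●○
○○○○●○
○○●●○○
○○○○○○
○○○○○○
[26] ○●●○○○
○○●●○○
<●●○●○
○○○○●○
○○●●○○
○○○○○○
○○○○○○
[27] ○●●○○○
^○●●○○
●●●○●○
○○○○●○
○○●●○○
○○○○○○
○○○○○○
[28] ○●●○○○
●>●●○○
●●●○●○
○○○○●○
○○●●○○
○○○○○○
○○○○○○
[29] ○●●○○○
●●●●○○
●v●○●○
○○○○●○
○○●●○○
○○○○○○
○○○○○○
[30] ○●●○○○
●●●●○○
●○>○●○
○○○○●○
○○●●○○
○○○○○○
○○○○○○
[31] ○●●○○○
●●^●○○
●○○○●○
○○○○●○
○○●●○○
○○○○○○
○○○○○○
[32] ○●●○○○
●<○●○○
●○○○●○
○○○○●○
○○●●○○
○○○○○○
○○○○○○
[33] ○●●○○○
●○○●○○
●v○○●○
○○○○●○
○○●●○○
○○○○○○
○○○○○○
[34] ○●●○○○
●○○●○○
<●○○●○
○○○○●○
○○●●○○
○○○○○○
○○○○○○
[35] ○●●○○○
●○○●○○
○●○○●○
v○○○●○
○○●●○○
○○○○○○
○○○○○○
[36] ○●●○○○
●○○●○○
○●○○●○
●○○○●<
○○●●○○
○○○○○○
○○○○○○
[37] ○●●○○○
●○○●○○
○●○○●^
●○○○●●
○○●●○○
○○○○○○
○○○○○○
[38] ○●●○○○
●○○●○○
>●○○●●
●○○○●●
○○●●○○
○○○○○○
○○○○○○
[39] ○●●○○○
●○○●○○
●●○○●●
v○○○●●
○○●●○○
○○○○○○
○○○○○○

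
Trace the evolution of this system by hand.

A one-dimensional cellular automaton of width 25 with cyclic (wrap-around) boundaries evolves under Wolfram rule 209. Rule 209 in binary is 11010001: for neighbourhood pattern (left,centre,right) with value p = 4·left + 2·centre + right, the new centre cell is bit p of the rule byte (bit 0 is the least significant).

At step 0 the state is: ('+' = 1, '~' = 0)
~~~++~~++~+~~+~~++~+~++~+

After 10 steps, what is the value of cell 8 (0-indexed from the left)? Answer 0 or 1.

0

0) ~~~++~~++~+~~+~~++~+~++~+
1) ++~~++~~+~~+~~+~~+~~~~+~~
2) ~++~~++~~+~~+~~+~~+++~~+~
3) ~~++~~++~~+~~+~~+~~+++~~+
4) +~~++~~++~~+~~+~~+~~+++~~
5) ~+~~++~~++~~+~~+~~+~~+++~
6) ~~+~~++~~++~~+~~+~~+~~+++
7) +~~+~~++~~++~~+~~+~~+~~++
8) ++~~+~~++~~++~~+~~+~~+~~+
9) +++~~+~~++~~++~~+~~+~~+~~
10) ~+++~~+~~++~~++~~+~~+~~+~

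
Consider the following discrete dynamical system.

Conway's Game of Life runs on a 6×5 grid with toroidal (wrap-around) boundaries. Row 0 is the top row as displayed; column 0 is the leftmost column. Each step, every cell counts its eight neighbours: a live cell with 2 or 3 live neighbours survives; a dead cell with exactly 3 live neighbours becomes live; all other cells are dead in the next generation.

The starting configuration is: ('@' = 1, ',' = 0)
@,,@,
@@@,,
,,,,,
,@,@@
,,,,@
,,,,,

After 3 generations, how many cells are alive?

t=0: @,,@,
@@@,,
,,,,,
,@,@@
,,,,@
,,,,,
t=1: @,@,@
@@@,@
,,,@@
@,,@@
@,,@@
,,,,@
t=2: ,,@,,
,,@,,
,,,,,
,,@,,
,,,,,
,@,,,
t=3: ,@@,,
,,,,,
,,,,,
,,,,,
,,,,,
,,,,,

2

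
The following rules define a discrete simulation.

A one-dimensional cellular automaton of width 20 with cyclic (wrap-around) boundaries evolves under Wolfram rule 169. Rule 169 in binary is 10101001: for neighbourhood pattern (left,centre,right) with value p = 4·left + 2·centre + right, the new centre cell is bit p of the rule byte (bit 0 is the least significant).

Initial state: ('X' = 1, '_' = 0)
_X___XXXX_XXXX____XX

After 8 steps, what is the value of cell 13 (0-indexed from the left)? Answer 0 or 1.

gen 0: _X___XXXX_XXXX____XX
gen 1: X__X_XXX_XXXX__XX_X_
gen 2: ____XXX_XXXX___X_X_X
gen 3: _XX_XX_XXXX__X__X_X_
gen 4: _X_XX_XXXX_______X__
gen 5: __XX_XXXX__XXXXX___X
gen 6: __X_XXXX___XXXX__X__
gen 7: X__XXXX__X_XXX_____X
gen 8: ___XXX____XXX__XXX_X

0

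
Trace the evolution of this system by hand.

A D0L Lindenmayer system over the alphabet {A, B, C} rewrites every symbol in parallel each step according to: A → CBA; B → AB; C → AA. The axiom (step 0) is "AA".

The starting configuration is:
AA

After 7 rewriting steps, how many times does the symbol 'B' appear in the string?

t=0: AA
t=1: CBACBA
t=2: AAABCBAAAABCBA
t=3: CBACBACBAABAAABCBACBACBACBAABAAABCBA
t=4: AAABCBAAAABCBAAAABCBACBAABCBACBACBAABAAABCBAAAABCBAAAABCBAAAABCBACBAABCBACBACBAABAAABCBA
t=5: CBACBACBAABAAABCBACBACBACBAABAAABCBACBACBACBAABAAABCBAAAAB…BAAAABCBACBAABAAABCBAAAABCBAAAABCBACBAABCBACBACBAABAAABCBA  (len 220)
t=6: AAABCBAAAABCBAAAABCBACBAABCBACBACBAABAAABCBAAAABCBAAAABCBA…BAAAABCBACBAABAAABCBAAAABCBAAAABCBACBAABCBACBACBAABAAABCBA  (len 544)
t=7: CBACBACBAABAAABCBACBACBACBAABAAABCBACBACBACBAABAAABCBAAAAB…BAAAABCBACBAABAAABCBAAAABCBAAAABCBACBAABCBACBACBAABAAABCBA  (len 1352)

440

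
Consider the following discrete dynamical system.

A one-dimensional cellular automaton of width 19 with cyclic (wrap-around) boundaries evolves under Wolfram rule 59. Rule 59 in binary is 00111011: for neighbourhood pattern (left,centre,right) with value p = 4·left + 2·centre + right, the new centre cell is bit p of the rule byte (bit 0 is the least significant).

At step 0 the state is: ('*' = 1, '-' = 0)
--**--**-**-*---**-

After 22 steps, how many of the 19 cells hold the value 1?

10

k=0  --**--**-**-*---**-
k=1  ***-***-**-*-****-*
k=2  ---**--**-*-**---**
k=3  ****-***-*-**-****-
k=4  *---**--*-**-**---*
k=5  -****-**-**-**-****
k=6  **---**-**-**-**---
k=7  *-****-**-**-**-***
k=8  -**---**-**-**-**--
k=9  **-****-**-**-**-**
k=10  --**---**-**-**-**-
k=11  ***-****-**-**-**-*
k=12  ---**---**-**-**-**
k=13  ****-****-**-**-**-
k=14  *---**---**-**-**-*
k=15  -****-****-**-**-**
k=16  **---**---**-**-**-
k=17  *-****-****-**-**-*
k=18  -**---**---**-**-**
k=19  **-****-****-**-**-
k=20  *-**---**---**-**-*
k=21  -**-****-****-**-**
k=22  **-**---**---**-**-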